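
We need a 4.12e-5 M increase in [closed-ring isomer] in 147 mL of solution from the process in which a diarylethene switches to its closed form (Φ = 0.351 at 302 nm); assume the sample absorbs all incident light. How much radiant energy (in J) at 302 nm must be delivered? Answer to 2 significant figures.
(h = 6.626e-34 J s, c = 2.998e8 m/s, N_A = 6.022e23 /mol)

6.8 J

Product: (4.12e-5 M)(0.147 L) = 6.056e-6 mol.
Photons that must be absorbed: 6.056e-6 / 0.351 = 1.725e-5 mol.
Photon energy: hc/λ = 6.578e-19 J; per mole, 3.961e5 J mol⁻¹.
Energy required: 1.725e-5 × 3.961e5 = 6.8 J.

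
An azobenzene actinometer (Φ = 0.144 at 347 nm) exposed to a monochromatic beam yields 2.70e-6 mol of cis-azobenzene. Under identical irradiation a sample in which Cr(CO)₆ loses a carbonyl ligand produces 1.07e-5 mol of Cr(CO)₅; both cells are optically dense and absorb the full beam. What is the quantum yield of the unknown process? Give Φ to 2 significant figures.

Φ = 0.57

Photons absorbed by the actinometer: 2.70e-6 / 0.144 = 1.875e-5 mol.
Φ(unknown) = 1.07e-5 / 1.875e-5 = 0.57.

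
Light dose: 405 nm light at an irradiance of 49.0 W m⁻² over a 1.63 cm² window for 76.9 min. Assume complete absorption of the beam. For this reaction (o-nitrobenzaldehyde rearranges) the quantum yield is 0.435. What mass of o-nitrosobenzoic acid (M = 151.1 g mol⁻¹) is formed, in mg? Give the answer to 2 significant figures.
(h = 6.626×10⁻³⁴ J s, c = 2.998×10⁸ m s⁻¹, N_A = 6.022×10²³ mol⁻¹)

Photon energy at 405 nm: hc/λ = (6.626×10⁻³⁴)(2.998×10⁸)/(405×10⁻⁹) = 4.905×10⁻¹⁹ J.
Energy delivered: (49.0 W m⁻²)(1.63×10⁻⁴ m²)(4614 s) = 36.85 J.
Photons incident: 36.85 / 4.905×10⁻¹⁹ = 7.513×10¹⁹, i.e. 7.513×10¹⁹/6.022×10²³ = 1.248×10⁻⁴ mol.
Product: Φ × n_abs = 0.435 × 1.248×10⁻⁴ = 5.429×10⁻⁵ mol.
Mass: 5.429×10⁻⁵ × 151.1 = 0.008203 g = 8.2 mg.

8.2 mg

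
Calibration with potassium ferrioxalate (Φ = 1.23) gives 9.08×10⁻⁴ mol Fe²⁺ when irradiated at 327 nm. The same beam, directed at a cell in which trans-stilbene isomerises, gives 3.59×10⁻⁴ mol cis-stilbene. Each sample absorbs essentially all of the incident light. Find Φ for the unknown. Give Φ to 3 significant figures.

Φ = 0.486

Photons absorbed by the actinometer: 9.08×10⁻⁴ / 1.23 = 7.382×10⁻⁴ mol.
Φ(unknown) = 3.59×10⁻⁴ / 7.382×10⁻⁴ = 0.486.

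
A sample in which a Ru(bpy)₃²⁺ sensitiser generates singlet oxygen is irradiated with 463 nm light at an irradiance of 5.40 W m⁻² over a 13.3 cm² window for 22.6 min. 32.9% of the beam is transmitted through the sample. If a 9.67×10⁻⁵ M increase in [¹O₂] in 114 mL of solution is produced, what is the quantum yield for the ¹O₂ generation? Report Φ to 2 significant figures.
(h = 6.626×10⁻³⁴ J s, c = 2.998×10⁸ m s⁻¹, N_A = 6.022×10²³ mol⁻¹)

Product: (9.67×10⁻⁵ M)(0.114 L) = 1.102×10⁻⁵ mol.
Photon energy at 463 nm: hc/λ = (6.626×10⁻³⁴)(2.998×10⁸)/(463×10⁻⁹) = 4.290×10⁻¹⁹ J.
Energy delivered: (5.40 W m⁻²)(13.3×10⁻⁴ m²)(1356 s) = 9.739 J.
Photons incident: 9.739 / 4.290×10⁻¹⁹ = 2.270×10¹⁹, i.e. 2.270×10¹⁹/6.022×10²³ = 3.770×10⁻⁵ mol.
Fraction absorbed: 1 − 32.9/100 = 0.6710.
Photons absorbed: 0.6710 × 3.770×10⁻⁵ = 2.530×10⁻⁵ mol.
Φ = 1.102×10⁻⁵ mol / 2.530×10⁻⁵ mol photons = 0.44.

Φ = 0.44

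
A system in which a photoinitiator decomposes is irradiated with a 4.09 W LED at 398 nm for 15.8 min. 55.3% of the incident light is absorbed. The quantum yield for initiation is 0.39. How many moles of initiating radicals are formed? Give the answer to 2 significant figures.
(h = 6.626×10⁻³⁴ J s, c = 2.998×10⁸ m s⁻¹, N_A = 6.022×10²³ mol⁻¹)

0.0028 mol

Photon energy at 398 nm: hc/λ = (6.626×10⁻³⁴)(2.998×10⁸)/(398×10⁻⁹) = 4.991×10⁻¹⁹ J.
Energy delivered: (4.09 W)(948 s) = 3877 J.
Photons incident: 3877 / 4.991×10⁻¹⁹ = 7.768×10²¹, i.e. 7.768×10²¹/6.022×10²³ = 0.01290 mol.
Photons absorbed: 0.553 × 0.01290 = 0.007134 mol.
Product: Φ × n_abs = 0.39 × 0.007134 = 0.002782 mol.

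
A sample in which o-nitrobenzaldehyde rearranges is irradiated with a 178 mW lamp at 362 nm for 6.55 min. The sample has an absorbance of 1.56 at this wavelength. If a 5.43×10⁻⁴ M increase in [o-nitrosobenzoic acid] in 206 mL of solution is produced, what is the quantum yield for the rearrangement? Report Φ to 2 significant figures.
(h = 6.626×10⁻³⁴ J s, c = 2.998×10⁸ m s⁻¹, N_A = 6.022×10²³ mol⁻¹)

Φ = 0.54

Product: (5.43×10⁻⁴ M)(0.206 L) = 1.119×10⁻⁴ mol.
Photon energy at 362 nm: hc/λ = (6.626×10⁻³⁴)(2.998×10⁸)/(362×10⁻⁹) = 5.487×10⁻¹⁹ J.
Energy delivered: (178 mW)(393 s) = 69.95 J.
Photons incident: 69.95 / 5.487×10⁻¹⁹ = 1.275×10²⁰, i.e. 1.275×10²⁰/6.022×10²³ = 2.117×10⁻⁴ mol.
Fraction absorbed: 1 − 10^(−1.56) = 0.9725.
Photons absorbed: 0.9725 × 2.117×10⁻⁴ = 2.059×10⁻⁴ mol.
Φ = 1.119×10⁻⁴ mol / 2.059×10⁻⁴ mol photons = 0.54.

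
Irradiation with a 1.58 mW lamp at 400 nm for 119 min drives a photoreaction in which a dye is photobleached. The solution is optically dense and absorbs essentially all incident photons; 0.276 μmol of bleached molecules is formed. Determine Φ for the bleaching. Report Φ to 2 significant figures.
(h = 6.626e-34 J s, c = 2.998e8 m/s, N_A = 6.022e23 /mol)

Product: 0.276 μmol = 2.76e-7 mol.
Photon energy at 400 nm: hc/λ = (6.626e-34)(2.998e8)/(400e-9) = 4.966e-19 J.
Energy delivered: (1.58 mW)(7140 s) = 11.28 J.
Photons incident: 11.28 / 4.966e-19 = 2.271e19, i.e. 2.271e19/6.022e23 = 3.771e-5 mol.
Φ = 2.76e-7 mol / 3.771e-5 mol photons = 0.0073.

Φ = 0.0073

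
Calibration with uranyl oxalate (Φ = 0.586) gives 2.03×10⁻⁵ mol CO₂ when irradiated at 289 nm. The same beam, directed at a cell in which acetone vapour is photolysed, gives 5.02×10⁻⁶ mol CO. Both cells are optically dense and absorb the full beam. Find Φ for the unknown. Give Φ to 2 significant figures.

Photons absorbed by the actinometer: 2.03×10⁻⁵ / 0.586 = 3.464×10⁻⁵ mol.
Φ(unknown) = 5.02×10⁻⁶ / 3.464×10⁻⁵ = 0.14.

Φ = 0.14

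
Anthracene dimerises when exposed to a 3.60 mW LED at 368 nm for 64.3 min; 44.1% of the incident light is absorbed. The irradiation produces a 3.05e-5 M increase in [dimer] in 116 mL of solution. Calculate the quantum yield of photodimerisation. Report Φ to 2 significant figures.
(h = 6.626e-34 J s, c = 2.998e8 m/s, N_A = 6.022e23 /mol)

Product: (3.05e-5 M)(0.116 L) = 3.538e-6 mol.
Photon energy at 368 nm: hc/λ = (6.626e-34)(2.998e8)/(368e-9) = 5.398e-19 J.
Energy delivered: (3.60 mW)(3858 s) = 13.89 J.
Photons incident: 13.89 / 5.398e-19 = 2.573e19, i.e. 2.573e19/6.022e23 = 4.273e-5 mol.
Photons absorbed: 0.441 × 4.273e-5 = 1.884e-5 mol.
Φ = 3.538e-6 mol / 1.884e-5 mol photons = 0.19.

Φ = 0.19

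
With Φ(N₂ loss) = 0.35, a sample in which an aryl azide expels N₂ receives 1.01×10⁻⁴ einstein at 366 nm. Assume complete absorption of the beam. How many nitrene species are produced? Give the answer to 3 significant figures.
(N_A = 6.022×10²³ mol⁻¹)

2.13×10¹⁹ species

Product: Φ × n_abs = 0.35 × 1.01×10⁻⁴ = 3.535×10⁻⁵ mol.
As a count: 3.535×10⁻⁵ × 6.022×10²³ = 2.13×10¹⁹.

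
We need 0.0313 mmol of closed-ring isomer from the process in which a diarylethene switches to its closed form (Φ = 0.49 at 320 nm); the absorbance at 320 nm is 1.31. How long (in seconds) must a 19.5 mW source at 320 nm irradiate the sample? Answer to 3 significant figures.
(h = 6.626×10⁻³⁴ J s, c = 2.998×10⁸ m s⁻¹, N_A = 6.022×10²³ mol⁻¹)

Product: 0.0313 mmol = 3.13×10⁻⁵ mol.
Photons that must be absorbed: 3.13×10⁻⁵ / 0.49 = 6.388×10⁻⁵ mol.
Fraction absorbed: 1 − 10^(−1.31) = 0.9510.
Incident photons needed: 6.388×10⁻⁵ / 0.9510 = 6.717×10⁻⁵ mol.
Photon energy: hc/λ = 6.208×10⁻¹⁹ J; per mole, 3.738×10⁵ J mol⁻¹.
Energy required: 6.717×10⁻⁵ × 3.738×10⁵ = 25.11 J.
Time: 25.11 J / 0.0195 W = 1290 s.

t ≈ 1290 s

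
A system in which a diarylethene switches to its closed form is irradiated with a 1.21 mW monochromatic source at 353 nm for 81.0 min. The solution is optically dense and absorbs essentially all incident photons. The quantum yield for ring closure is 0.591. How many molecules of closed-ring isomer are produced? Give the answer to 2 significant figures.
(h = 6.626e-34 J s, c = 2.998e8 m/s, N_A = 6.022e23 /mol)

6.2e18 molecules

Photon energy at 353 nm: hc/λ = (6.626e-34)(2.998e8)/(353e-9) = 5.627e-19 J.
Energy delivered: (1.21 mW)(4860 s) = 5.881 J.
Photons incident: 5.881 / 5.627e-19 = 1.045e19, i.e. 1.045e19/6.022e23 = 1.735e-5 mol.
Product: Φ × n_abs = 0.591 × 1.735e-5 = 1.025e-5 mol.
As a count: 1.025e-5 × 6.022e23 = 6.2e18.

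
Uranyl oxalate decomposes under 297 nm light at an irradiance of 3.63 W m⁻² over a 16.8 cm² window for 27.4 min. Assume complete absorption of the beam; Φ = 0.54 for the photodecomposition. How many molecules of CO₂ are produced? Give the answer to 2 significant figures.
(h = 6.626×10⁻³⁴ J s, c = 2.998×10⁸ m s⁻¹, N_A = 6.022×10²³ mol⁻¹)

8.1×10¹⁸ molecules

Photon energy at 297 nm: hc/λ = (6.626×10⁻³⁴)(2.998×10⁸)/(297×10⁻⁹) = 6.688×10⁻¹⁹ J.
Energy delivered: (3.63 W m⁻²)(16.8×10⁻⁴ m²)(1644 s) = 10.03 J.
Photons incident: 10.03 / 6.688×10⁻¹⁹ = 1.500×10¹⁹, i.e. 1.500×10¹⁹/6.022×10²³ = 2.491×10⁻⁵ mol.
Product: Φ × n_abs = 0.54 × 2.491×10⁻⁵ = 1.345×10⁻⁵ mol.
As a count: 1.345×10⁻⁵ × 6.022×10²³ = 8.1×10¹⁸.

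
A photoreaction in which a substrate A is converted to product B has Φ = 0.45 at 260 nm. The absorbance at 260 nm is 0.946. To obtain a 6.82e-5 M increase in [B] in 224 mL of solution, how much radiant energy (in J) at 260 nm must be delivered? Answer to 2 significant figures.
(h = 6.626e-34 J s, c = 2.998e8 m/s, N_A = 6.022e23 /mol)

Product: (6.82e-5 M)(0.224 L) = 1.528e-5 mol.
Photons that must be absorbed: 1.528e-5 / 0.45 = 3.396e-5 mol.
Fraction absorbed: 1 − 10^(−0.946) = 0.8868.
Incident photons needed: 3.396e-5 / 0.8868 = 3.829e-5 mol.
Photon energy: hc/λ = 7.640e-19 J; per mole, 4.601e5 J mol⁻¹.
Energy required: 3.829e-5 × 4.601e5 = 18 J.

18 J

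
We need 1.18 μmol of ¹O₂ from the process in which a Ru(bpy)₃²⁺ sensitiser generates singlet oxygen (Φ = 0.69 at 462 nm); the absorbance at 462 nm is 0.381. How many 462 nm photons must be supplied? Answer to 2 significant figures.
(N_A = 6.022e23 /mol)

1.8e18 photons

Product: 1.18 μmol = 1.18e-6 mol.
Photons that must be absorbed: 1.18e-6 / 0.69 = 1.710e-6 mol.
Fraction absorbed: 1 − 10^(−0.381) = 0.5841.
Incident photons needed: 1.710e-6 / 0.5841 = 2.928e-6 mol.
Photon count: 2.928e-6 × 6.022e23 = 1.8e18.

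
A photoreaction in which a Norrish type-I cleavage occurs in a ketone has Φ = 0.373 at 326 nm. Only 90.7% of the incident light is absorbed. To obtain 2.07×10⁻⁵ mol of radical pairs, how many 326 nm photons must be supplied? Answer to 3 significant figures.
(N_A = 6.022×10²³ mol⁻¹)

3.68×10¹⁹ photons

Photons that must be absorbed: 2.07×10⁻⁵ / 0.373 = 5.550×10⁻⁵ mol.
Incident photons needed: 5.550×10⁻⁵ / 0.907 = 6.119×10⁻⁵ mol.
Photon count: 6.119×10⁻⁵ × 6.022×10²³ = 3.68×10¹⁹.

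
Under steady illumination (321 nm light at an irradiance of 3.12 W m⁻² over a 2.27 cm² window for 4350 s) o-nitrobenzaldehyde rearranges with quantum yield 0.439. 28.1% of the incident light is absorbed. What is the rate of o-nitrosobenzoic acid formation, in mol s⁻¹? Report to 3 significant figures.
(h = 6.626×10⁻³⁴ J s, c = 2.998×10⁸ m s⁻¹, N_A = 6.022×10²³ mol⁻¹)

2.34×10⁻¹⁰ mol s⁻¹

Photon energy at 321 nm: hc/λ = (6.626×10⁻³⁴)(2.998×10⁸)/(321×10⁻⁹) = 6.188×10⁻¹⁹ J.
Energy delivered: (3.12 W m⁻²)(2.27×10⁻⁴ m²)(4350 s) = 3.081 J.
Photons incident: 3.081 / 6.188×10⁻¹⁹ = 4.979×10¹⁸, i.e. 4.979×10¹⁸/6.022×10²³ = 8.268×10⁻⁶ mol.
Photons absorbed: 0.281 × 8.268×10⁻⁶ = 2.323×10⁻⁶ mol.
Product formed: 0.439 × 2.323×10⁻⁶ = 1.020×10⁻⁶ mol.
Rate: 1.020×10⁻⁶ / 4350 s = 2.34×10⁻¹⁰ mol s⁻¹.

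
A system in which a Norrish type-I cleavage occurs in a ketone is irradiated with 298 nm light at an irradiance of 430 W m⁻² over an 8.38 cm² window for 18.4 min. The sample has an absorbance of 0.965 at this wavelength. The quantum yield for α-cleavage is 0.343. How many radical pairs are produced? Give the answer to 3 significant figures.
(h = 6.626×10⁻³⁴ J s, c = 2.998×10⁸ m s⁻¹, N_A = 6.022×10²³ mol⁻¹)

Photon energy at 298 nm: hc/λ = (6.626×10⁻³⁴)(2.998×10⁸)/(298×10⁻⁹) = 6.666×10⁻¹⁹ J.
Energy delivered: (430 W m⁻²)(8.38×10⁻⁴ m²)(1104 s) = 397.8 J.
Photons incident: 397.8 / 6.666×10⁻¹⁹ = 5.968×10²⁰, i.e. 5.968×10²⁰/6.022×10²³ = 9.910×10⁻⁴ mol.
Fraction absorbed: 1 − 10^(−0.965) = 0.8916.
Photons absorbed: 0.8916 × 9.910×10⁻⁴ = 8.836×10⁻⁴ mol.
Product: Φ × n_abs = 0.343 × 8.836×10⁻⁴ = 3.031×10⁻⁴ mol.
As a count: 3.031×10⁻⁴ × 6.022×10²³ = 1.83×10²⁰.

1.83×10²⁰ radical pairs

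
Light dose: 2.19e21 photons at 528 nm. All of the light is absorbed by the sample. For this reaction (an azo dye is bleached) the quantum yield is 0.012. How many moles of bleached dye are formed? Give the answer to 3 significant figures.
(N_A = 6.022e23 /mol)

4.36e-5 mol

Moles of photons: 2.19e21 / 6.022e23 = 0.003637 mol.
Product: Φ × n_abs = 0.012 × 0.003637 = 4.364e-5 mol.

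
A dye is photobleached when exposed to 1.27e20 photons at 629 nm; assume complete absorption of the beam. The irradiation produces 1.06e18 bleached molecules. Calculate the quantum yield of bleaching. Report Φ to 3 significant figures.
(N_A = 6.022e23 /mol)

Φ = 0.00835

Product: 1.06e18 / 6.022e23 = 1.760e-6 mol.
Moles of photons: 1.27e20 / 6.022e23 = 2.109e-4 mol.
Φ = 1.760e-6 mol / 2.109e-4 mol photons = 0.00835.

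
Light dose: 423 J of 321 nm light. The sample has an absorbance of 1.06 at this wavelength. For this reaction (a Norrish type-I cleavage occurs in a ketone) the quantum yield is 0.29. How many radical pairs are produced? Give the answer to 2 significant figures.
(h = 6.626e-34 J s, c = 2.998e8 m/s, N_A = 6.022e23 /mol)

1.8e20 radical pairs

Photon energy at 321 nm: hc/λ = (6.626e-34)(2.998e8)/(321e-9) = 6.188e-19 J.
Photons incident: 423 / 6.188e-19 = 6.836e20, i.e. 6.836e20/6.022e23 = 0.001135 mol.
Fraction absorbed: 1 − 10^(−1.06) = 0.9129.
Photons absorbed: 0.9129 × 0.001135 = 0.001036 mol.
Product: Φ × n_abs = 0.29 × 0.001036 = 3.004e-4 mol.
As a count: 3.004e-4 × 6.022e23 = 1.8e20.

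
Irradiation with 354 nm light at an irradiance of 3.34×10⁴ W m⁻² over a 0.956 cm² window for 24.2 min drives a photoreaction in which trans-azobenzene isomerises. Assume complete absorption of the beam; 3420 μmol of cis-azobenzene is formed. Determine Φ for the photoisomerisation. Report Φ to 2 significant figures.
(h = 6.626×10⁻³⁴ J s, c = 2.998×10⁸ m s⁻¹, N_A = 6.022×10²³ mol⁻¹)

Φ = 0.25

Product: 3420 μmol = 0.00342 mol.
Photon energy at 354 nm: hc/λ = (6.626×10⁻³⁴)(2.998×10⁸)/(354×10⁻⁹) = 5.612×10⁻¹⁹ J.
Energy delivered: (3.34×10⁴ W m⁻²)(0.956×10⁻⁴ m²)(1452 s) = 4636 J.
Photons incident: 4636 / 5.612×10⁻¹⁹ = 8.261×10²¹, i.e. 8.261×10²¹/6.022×10²³ = 0.01372 mol.
Φ = 0.00342 mol / 0.01372 mol photons = 0.25.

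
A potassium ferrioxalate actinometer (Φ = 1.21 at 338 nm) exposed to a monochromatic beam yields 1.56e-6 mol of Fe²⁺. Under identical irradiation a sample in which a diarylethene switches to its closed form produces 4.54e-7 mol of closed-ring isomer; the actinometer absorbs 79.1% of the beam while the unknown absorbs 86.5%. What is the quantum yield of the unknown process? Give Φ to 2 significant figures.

Photons absorbed by the actinometer: 1.56e-6 / 1.21 = 1.289e-6 mol.
Incident flux: 1.289e-6 / 0.791 = 1.630e-6 einstein.
Absorbed by unknown: 0.865 × 1.630e-6 = 1.410e-6 mol.
Φ(unknown) = 4.54e-7 / 1.410e-6 = 0.32.

Φ = 0.32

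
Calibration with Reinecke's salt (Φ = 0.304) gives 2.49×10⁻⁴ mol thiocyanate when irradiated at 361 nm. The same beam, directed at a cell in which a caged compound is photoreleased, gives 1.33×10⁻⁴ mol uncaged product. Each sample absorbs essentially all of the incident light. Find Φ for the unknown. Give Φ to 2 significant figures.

Φ = 0.16

Photons absorbed by the actinometer: 2.49×10⁻⁴ / 0.304 = 8.191×10⁻⁴ mol.
Φ(unknown) = 1.33×10⁻⁴ / 8.191×10⁻⁴ = 0.16.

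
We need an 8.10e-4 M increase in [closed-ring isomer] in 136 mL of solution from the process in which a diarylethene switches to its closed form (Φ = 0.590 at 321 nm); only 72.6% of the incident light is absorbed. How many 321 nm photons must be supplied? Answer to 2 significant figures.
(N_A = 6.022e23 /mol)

Product: (8.10e-4 M)(0.136 L) = 1.102e-4 mol.
Photons that must be absorbed: 1.102e-4 / 0.590 = 1.868e-4 mol.
Incident photons needed: 1.868e-4 / 0.726 = 2.573e-4 mol.
Photon count: 2.573e-4 × 6.022e23 = 1.5e20.

1.5e20 photons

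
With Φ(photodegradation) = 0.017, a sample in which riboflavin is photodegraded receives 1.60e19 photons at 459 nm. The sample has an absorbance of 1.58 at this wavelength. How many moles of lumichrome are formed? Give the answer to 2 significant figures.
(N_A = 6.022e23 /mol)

Moles of photons: 1.60e19 / 6.022e23 = 2.657e-5 mol.
Fraction absorbed: 1 − 10^(−1.58) = 0.9737.
Photons absorbed: 0.9737 × 2.657e-5 = 2.587e-5 mol.
Product: Φ × n_abs = 0.017 × 2.587e-5 = 4.398e-7 mol.

4.4e-7 mol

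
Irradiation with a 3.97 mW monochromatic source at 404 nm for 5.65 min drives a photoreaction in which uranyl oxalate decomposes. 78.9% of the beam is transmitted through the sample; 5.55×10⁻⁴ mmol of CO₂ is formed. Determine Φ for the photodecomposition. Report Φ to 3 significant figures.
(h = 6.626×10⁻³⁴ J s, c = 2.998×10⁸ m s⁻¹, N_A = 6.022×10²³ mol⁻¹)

Φ = 0.579

Product: 5.55×10⁻⁴ mmol = 5.55×10⁻⁷ mol.
Photon energy at 404 nm: hc/λ = (6.626×10⁻³⁴)(2.998×10⁸)/(404×10⁻⁹) = 4.917×10⁻¹⁹ J.
Energy delivered: (3.97 mW)(339 s) = 1.346 J.
Photons incident: 1.346 / 4.917×10⁻¹⁹ = 2.737×10¹⁸, i.e. 2.737×10¹⁸/6.022×10²³ = 4.545×10⁻⁶ mol.
Fraction absorbed: 1 − 78.9/100 = 0.2110.
Photons absorbed: 0.2110 × 4.545×10⁻⁶ = 9.590×10⁻⁷ mol.
Φ = 5.55×10⁻⁷ mol / 9.590×10⁻⁷ mol photons = 0.579.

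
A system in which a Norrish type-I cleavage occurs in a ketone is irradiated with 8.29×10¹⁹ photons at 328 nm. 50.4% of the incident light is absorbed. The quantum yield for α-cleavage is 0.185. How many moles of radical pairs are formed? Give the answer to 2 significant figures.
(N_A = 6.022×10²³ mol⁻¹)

Moles of photons: 8.29×10¹⁹ / 6.022×10²³ = 1.377×10⁻⁴ mol.
Photons absorbed: 0.504 × 1.377×10⁻⁴ = 6.940×10⁻⁵ mol.
Product: Φ × n_abs = 0.185 × 6.940×10⁻⁵ = 1.284×10⁻⁵ mol.

1.3×10⁻⁵ mol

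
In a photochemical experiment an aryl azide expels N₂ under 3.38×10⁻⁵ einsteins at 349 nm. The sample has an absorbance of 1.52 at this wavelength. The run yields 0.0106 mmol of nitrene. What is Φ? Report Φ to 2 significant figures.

Φ = 0.32

Product: 0.0106 mmol = 1.06×10⁻⁵ mol.
Fraction absorbed: 1 − 10^(−1.52) = 0.9698.
Photons absorbed: 0.9698 × 3.38×10⁻⁵ = 3.278×10⁻⁵ mol.
Φ = 1.06×10⁻⁵ mol / 3.278×10⁻⁵ mol photons = 0.32.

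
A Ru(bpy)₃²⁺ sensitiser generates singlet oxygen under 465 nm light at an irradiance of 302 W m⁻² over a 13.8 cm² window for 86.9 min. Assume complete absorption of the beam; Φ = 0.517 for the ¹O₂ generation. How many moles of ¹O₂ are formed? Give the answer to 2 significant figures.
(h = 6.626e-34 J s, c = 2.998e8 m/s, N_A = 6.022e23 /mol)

Photon energy at 465 nm: hc/λ = (6.626e-34)(2.998e8)/(465e-9) = 4.272e-19 J.
Energy delivered: (302 W m⁻²)(13.8e-4 m²)(5214 s) = 2173 J.
Photons incident: 2173 / 4.272e-19 = 5.087e21, i.e. 5.087e21/6.022e23 = 0.008447 mol.
Product: Φ × n_abs = 0.517 × 0.008447 = 0.004367 mol.

0.0044 mol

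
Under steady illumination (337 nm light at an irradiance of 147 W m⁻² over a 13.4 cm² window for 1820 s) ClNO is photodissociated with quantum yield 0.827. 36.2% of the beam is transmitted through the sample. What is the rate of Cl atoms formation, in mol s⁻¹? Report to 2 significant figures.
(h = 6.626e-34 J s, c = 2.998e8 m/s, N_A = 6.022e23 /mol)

2.9e-7 mol s⁻¹

Photon energy at 337 nm: hc/λ = (6.626e-34)(2.998e8)/(337e-9) = 5.895e-19 J.
Energy delivered: (147 W m⁻²)(13.4e-4 m²)(1820 s) = 358.5 J.
Photons incident: 358.5 / 5.895e-19 = 6.081e20, i.e. 6.081e20/6.022e23 = 0.001010 mol.
Fraction absorbed: 1 − 36.2/100 = 0.6380.
Photons absorbed: 0.6380 × 0.001010 = 6.444e-4 mol.
Product formed: 0.827 × 6.444e-4 = 5.329e-4 mol.
Rate: 5.329e-4 / 1820 s = 2.9e-7 mol s⁻¹.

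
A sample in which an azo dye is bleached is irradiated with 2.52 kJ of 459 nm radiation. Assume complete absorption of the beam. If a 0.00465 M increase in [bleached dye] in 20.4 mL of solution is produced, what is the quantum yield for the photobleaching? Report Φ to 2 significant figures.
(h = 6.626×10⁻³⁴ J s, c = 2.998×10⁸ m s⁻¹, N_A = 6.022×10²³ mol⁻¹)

Φ = 0.0098

Product: (0.00465 M)(0.0204 L) = 9.486×10⁻⁵ mol.
Photon energy at 459 nm: hc/λ = (6.626×10⁻³⁴)(2.998×10⁸)/(459×10⁻⁹) = 4.328×10⁻¹⁹ J.
Incident energy: 2.52 kJ = 2520 J.
Photons incident: 2520 / 4.328×10⁻¹⁹ = 5.823×10²¹, i.e. 5.823×10²¹/6.022×10²³ = 0.009670 mol.
Φ = 9.486×10⁻⁵ mol / 0.009670 mol photons = 0.0098.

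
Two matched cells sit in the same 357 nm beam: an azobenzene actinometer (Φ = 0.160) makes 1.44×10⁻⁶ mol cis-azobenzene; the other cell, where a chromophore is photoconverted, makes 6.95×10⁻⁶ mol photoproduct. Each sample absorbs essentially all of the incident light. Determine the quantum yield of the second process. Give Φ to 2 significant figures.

Φ = 0.77

Photons absorbed by the actinometer: 1.44×10⁻⁶ / 0.160 = 9.000×10⁻⁶ mol.
Φ(unknown) = 6.95×10⁻⁶ / 9.000×10⁻⁶ = 0.77.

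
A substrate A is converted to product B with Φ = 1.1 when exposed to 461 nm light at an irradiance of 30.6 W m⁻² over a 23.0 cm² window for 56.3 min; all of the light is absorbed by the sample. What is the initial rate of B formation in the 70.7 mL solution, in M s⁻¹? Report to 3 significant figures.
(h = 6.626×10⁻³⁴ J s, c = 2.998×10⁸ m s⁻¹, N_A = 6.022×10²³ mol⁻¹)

4.22×10⁻⁶ M s⁻¹

Photon energy at 461 nm: hc/λ = (6.626×10⁻³⁴)(2.998×10⁸)/(461×10⁻⁹) = 4.309×10⁻¹⁹ J.
Energy delivered: (30.6 W m⁻²)(23.0×10⁻⁴ m²)(3378 s) = 237.7 J.
Photons incident: 237.7 / 4.309×10⁻¹⁹ = 5.516×10²⁰, i.e. 5.516×10²⁰/6.022×10²³ = 9.160×10⁻⁴ mol.
Product formed: 1.1 × 9.160×10⁻⁴ = 0.001008 mol.
Rate: 0.001008 mol / (3378 s × 0.0707 L) = 4.22×10⁻⁶ M s⁻¹.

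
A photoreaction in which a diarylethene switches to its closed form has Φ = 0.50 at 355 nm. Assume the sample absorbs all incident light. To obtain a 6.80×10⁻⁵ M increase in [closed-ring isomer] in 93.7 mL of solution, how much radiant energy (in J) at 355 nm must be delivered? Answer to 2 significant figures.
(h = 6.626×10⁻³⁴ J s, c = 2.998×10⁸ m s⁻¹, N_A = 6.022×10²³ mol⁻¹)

4.3 J

Product: (6.80×10⁻⁵ M)(0.0937 L) = 6.372×10⁻⁶ mol.
Photons that must be absorbed: 6.372×10⁻⁶ / 0.50 = 1.274×10⁻⁵ mol.
Photon energy: hc/λ = 5.596×10⁻¹⁹ J; per mole, 3.370×10⁵ J mol⁻¹.
Energy required: 1.274×10⁻⁵ × 3.370×10⁵ = 4.3 J.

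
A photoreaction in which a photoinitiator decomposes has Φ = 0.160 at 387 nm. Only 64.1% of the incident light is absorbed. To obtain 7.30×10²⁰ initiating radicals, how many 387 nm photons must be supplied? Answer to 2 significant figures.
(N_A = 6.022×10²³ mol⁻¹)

7.1×10²¹ photons

Product: 7.30×10²⁰ / 6.022×10²³ = 0.001212 mol.
Photons that must be absorbed: 0.001212 / 0.160 = 0.007575 mol.
Incident photons needed: 0.007575 / 0.641 = 0.01182 mol.
Photon count: 0.01182 × 6.022×10²³ = 7.1×10²¹.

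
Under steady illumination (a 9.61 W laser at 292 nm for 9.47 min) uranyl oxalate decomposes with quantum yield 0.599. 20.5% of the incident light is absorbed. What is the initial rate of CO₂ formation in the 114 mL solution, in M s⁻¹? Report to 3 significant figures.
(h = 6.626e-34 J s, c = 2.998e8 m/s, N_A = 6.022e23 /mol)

2.53e-5 M s⁻¹

Photon energy at 292 nm: hc/λ = (6.626e-34)(2.998e8)/(292e-9) = 6.803e-19 J.
Energy delivered: (9.61 W)(568.2 s) = 5460 J.
Photons incident: 5460 / 6.803e-19 = 8.026e21, i.e. 8.026e21/6.022e23 = 0.01333 mol.
Photons absorbed: 0.205 × 0.01333 = 0.002733 mol.
Product formed: 0.599 × 0.002733 = 0.001637 mol.
Rate: 0.001637 mol / (568.2 s × 0.114 L) = 2.53e-5 M s⁻¹.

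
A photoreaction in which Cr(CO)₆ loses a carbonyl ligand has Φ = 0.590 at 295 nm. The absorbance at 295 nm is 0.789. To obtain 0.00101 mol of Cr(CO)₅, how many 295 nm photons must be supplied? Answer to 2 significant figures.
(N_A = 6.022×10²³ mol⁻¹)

1.2×10²¹ photons

Photons that must be absorbed: 0.00101 / 0.590 = 0.001712 mol.
Fraction absorbed: 1 − 10^(−0.789) = 0.8374.
Incident photons needed: 0.001712 / 0.8374 = 0.002044 mol.
Photon count: 0.002044 × 6.022×10²³ = 1.2×10²¹.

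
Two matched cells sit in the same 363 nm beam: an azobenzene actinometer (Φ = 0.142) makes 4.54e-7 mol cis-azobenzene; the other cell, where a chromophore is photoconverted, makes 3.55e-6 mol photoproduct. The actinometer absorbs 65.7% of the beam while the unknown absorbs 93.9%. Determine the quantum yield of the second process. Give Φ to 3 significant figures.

Photons absorbed by the actinometer: 4.54e-7 / 0.142 = 3.197e-6 mol.
Incident flux: 3.197e-6 / 0.657 = 4.866e-6 einstein.
Absorbed by unknown: 0.939 × 4.866e-6 = 4.569e-6 mol.
Φ(unknown) = 3.55e-6 / 4.569e-6 = 0.777.

Φ = 0.777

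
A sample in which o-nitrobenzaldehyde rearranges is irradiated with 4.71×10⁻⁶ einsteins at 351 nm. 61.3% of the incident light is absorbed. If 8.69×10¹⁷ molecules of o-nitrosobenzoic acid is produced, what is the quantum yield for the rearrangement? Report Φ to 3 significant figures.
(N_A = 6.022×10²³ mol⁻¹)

Product: 8.69×10¹⁷ / 6.022×10²³ = 1.443×10⁻⁶ mol.
Photons absorbed: 0.613 × 4.71×10⁻⁶ = 2.887×10⁻⁶ mol.
Φ = 1.443×10⁻⁶ mol / 2.887×10⁻⁶ mol photons = 0.500.

Φ = 0.500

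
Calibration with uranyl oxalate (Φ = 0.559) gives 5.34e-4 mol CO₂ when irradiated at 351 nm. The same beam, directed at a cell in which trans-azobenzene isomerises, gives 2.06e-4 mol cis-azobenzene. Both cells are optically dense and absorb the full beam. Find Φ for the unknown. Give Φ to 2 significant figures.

Photons absorbed by the actinometer: 5.34e-4 / 0.559 = 9.553e-4 mol.
Φ(unknown) = 2.06e-4 / 9.553e-4 = 0.22.

Φ = 0.22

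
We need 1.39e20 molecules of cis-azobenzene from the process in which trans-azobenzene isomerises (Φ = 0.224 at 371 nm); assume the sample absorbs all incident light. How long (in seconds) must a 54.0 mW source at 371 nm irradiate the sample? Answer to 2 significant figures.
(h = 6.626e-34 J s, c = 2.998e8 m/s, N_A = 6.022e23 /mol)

t ≈ 6200 s

Product: 1.39e20 / 6.022e23 = 2.308e-4 mol.
Photons that must be absorbed: 2.308e-4 / 0.224 = 0.001030 mol.
Photon energy: hc/λ = 5.354e-19 J; per mole, 3.224e5 J mol⁻¹.
Energy required: 0.001030 × 3.224e5 = 332.1 J.
Time: 332.1 J / 0.054 W = 6200 s.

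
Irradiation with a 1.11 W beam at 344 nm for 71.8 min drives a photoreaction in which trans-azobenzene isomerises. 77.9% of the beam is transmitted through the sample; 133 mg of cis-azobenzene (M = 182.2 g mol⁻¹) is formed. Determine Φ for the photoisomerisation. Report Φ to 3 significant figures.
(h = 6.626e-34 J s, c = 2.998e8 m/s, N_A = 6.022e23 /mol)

Φ = 0.240

Product: 133 mg / 182.2 g mol⁻¹ = 7.300e-4 mol.
Photon energy at 344 nm: hc/λ = (6.626e-34)(2.998e8)/(344e-9) = 5.775e-19 J.
Energy delivered: (1.11 W)(4308 s) = 4782 J.
Photons incident: 4782 / 5.775e-19 = 8.281e21, i.e. 8.281e21/6.022e23 = 0.01375 mol.
Fraction absorbed: 1 − 77.9/100 = 0.2210.
Photons absorbed: 0.2210 × 0.01375 = 0.003039 mol.
Φ = 7.300e-4 mol / 0.003039 mol photons = 0.240.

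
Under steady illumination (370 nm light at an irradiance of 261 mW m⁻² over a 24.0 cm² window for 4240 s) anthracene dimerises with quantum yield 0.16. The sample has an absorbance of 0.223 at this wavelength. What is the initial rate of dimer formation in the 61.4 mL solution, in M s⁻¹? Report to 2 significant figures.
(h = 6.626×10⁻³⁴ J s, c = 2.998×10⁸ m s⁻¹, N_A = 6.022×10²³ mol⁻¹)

Photon energy at 370 nm: hc/λ = (6.626×10⁻³⁴)(2.998×10⁸)/(370×10⁻⁹) = 5.369×10⁻¹⁹ J.
Energy delivered: (261 mW m⁻²)(24.0×10⁻⁴ m²)(4240 s) = 2.656 J.
Photons incident: 2.656 / 5.369×10⁻¹⁹ = 4.947×10¹⁸, i.e. 4.947×10¹⁸/6.022×10²³ = 8.215×10⁻⁶ mol.
Fraction absorbed: 1 − 10^(−0.223) = 0.4016.
Photons absorbed: 0.4016 × 8.215×10⁻⁶ = 3.299×10⁻⁶ mol.
Product formed: 0.16 × 3.299×10⁻⁶ = 5.278×10⁻⁷ mol.
Rate: 5.278×10⁻⁷ mol / (4240 s × 0.0614 L) = 2.0×10⁻⁹ M s⁻¹.

2.0×10⁻⁹ M s⁻¹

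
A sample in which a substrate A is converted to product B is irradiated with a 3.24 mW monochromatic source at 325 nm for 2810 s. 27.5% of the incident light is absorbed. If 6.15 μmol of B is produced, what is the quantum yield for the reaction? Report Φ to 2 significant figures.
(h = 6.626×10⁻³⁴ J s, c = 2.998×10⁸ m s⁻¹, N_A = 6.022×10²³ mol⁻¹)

Φ = 0.90

Product: 6.15 μmol = 6.15×10⁻⁶ mol.
Photon energy at 325 nm: hc/λ = (6.626×10⁻³⁴)(2.998×10⁸)/(325×10⁻⁹) = 6.112×10⁻¹⁹ J.
Energy delivered: (3.24 mW)(2810 s) = 9.104 J.
Photons incident: 9.104 / 6.112×10⁻¹⁹ = 1.490×10¹⁹, i.e. 1.490×10¹⁹/6.022×10²³ = 2.474×10⁻⁵ mol.
Photons absorbed: 0.275 × 2.474×10⁻⁵ = 6.804×10⁻⁶ mol.
Φ = 6.15×10⁻⁶ mol / 6.804×10⁻⁶ mol photons = 0.90.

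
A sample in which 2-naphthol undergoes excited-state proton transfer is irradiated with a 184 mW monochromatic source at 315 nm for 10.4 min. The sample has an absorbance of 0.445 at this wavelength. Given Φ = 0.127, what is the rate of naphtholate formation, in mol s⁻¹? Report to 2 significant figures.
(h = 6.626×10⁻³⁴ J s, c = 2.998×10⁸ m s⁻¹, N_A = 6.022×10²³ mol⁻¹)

Photon energy at 315 nm: hc/λ = (6.626×10⁻³⁴)(2.998×10⁸)/(315×10⁻⁹) = 6.306×10⁻¹⁹ J.
Energy delivered: (184 mW)(624 s) = 114.8 J.
Photons incident: 114.8 / 6.306×10⁻¹⁹ = 1.820×10²⁰, i.e. 1.820×10²⁰/6.022×10²³ = 3.022×10⁻⁴ mol.
Fraction absorbed: 1 − 10^(−0.445) = 0.6411.
Photons absorbed: 0.6411 × 3.022×10⁻⁴ = 1.937×10⁻⁴ mol.
Product formed: 0.127 × 1.937×10⁻⁴ = 2.460×10⁻⁵ mol.
Rate: 2.460×10⁻⁵ / 624 s = 3.9×10⁻⁸ mol s⁻¹.

3.9×10⁻⁸ mol s⁻¹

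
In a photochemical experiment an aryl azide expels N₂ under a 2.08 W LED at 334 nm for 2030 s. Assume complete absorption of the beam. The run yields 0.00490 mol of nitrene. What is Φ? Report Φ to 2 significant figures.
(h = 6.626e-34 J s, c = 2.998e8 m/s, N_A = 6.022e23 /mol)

Photon energy at 334 nm: hc/λ = (6.626e-34)(2.998e8)/(334e-9) = 5.948e-19 J.
Energy delivered: (2.08 W)(2030 s) = 4222 J.
Photons incident: 4222 / 5.948e-19 = 7.098e21, i.e. 7.098e21/6.022e23 = 0.01179 mol.
Φ = 0.00490 mol / 0.01179 mol photons = 0.42.

Φ = 0.42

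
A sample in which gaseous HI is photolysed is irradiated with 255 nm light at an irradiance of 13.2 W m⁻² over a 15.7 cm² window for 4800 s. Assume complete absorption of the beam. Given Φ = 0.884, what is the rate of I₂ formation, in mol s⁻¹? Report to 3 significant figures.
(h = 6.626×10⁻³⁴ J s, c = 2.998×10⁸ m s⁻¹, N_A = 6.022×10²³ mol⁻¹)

3.91×10⁻⁸ mol s⁻¹

Photon energy at 255 nm: hc/λ = (6.626×10⁻³⁴)(2.998×10⁸)/(255×10⁻⁹) = 7.790×10⁻¹⁹ J.
Energy delivered: (13.2 W m⁻²)(15.7×10⁻⁴ m²)(4800 s) = 99.48 J.
Photons incident: 99.48 / 7.790×10⁻¹⁹ = 1.277×10²⁰, i.e. 1.277×10²⁰/6.022×10²³ = 2.121×10⁻⁴ mol.
Product formed: 0.884 × 2.121×10⁻⁴ = 1.875×10⁻⁴ mol.
Rate: 1.875×10⁻⁴ / 4800 s = 3.91×10⁻⁸ mol s⁻¹.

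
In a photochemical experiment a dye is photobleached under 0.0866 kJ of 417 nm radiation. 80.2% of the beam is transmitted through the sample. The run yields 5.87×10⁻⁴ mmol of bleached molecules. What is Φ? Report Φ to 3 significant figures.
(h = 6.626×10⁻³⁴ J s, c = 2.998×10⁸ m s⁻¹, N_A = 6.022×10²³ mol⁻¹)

Product: 5.87×10⁻⁴ mmol = 5.87×10⁻⁷ mol.
Photon energy at 417 nm: hc/λ = (6.626×10⁻³⁴)(2.998×10⁸)/(417×10⁻⁹) = 4.764×10⁻¹⁹ J.
Incident energy: 0.0866 kJ = 86.6 J.
Photons incident: 86.6 / 4.764×10⁻¹⁹ = 1.818×10²⁰, i.e. 1.818×10²⁰/6.022×10²³ = 3.019×10⁻⁴ mol.
Fraction absorbed: 1 − 80.2/100 = 0.1980.
Photons absorbed: 0.1980 × 3.019×10⁻⁴ = 5.978×10⁻⁵ mol.
Φ = 5.87×10⁻⁷ mol / 5.978×10⁻⁵ mol photons = 0.00982.

Φ = 0.00982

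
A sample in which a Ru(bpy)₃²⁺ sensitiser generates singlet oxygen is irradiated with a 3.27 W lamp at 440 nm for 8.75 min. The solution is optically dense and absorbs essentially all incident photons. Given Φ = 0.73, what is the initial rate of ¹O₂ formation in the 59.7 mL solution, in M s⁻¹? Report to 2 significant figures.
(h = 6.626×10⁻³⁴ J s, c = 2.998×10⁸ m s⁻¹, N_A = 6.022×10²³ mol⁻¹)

1.5×10⁻⁴ M s⁻¹

Photon energy at 440 nm: hc/λ = (6.626×10⁻³⁴)(2.998×10⁸)/(440×10⁻⁹) = 4.515×10⁻¹⁹ J.
Energy delivered: (3.27 W)(525 s) = 1717 J.
Photons incident: 1717 / 4.515×10⁻¹⁹ = 3.803×10²¹, i.e. 3.803×10²¹/6.022×10²³ = 0.006315 mol.
Product formed: 0.73 × 0.006315 = 0.004610 mol.
Rate: 0.004610 mol / (525 s × 0.0597 L) = 1.5×10⁻⁴ M s⁻¹.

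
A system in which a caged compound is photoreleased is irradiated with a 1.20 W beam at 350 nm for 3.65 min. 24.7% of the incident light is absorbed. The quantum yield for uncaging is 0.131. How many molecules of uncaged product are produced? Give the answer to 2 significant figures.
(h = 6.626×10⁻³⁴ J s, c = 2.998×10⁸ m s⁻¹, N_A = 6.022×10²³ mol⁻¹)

Photon energy at 350 nm: hc/λ = (6.626×10⁻³⁴)(2.998×10⁸)/(350×10⁻⁹) = 5.676×10⁻¹⁹ J.
Energy delivered: (1.20 W)(219 s) = 262.8 J.
Photons incident: 262.8 / 5.676×10⁻¹⁹ = 4.630×10²⁰, i.e. 4.630×10²⁰/6.022×10²³ = 7.688×10⁻⁴ mol.
Photons absorbed: 0.247 × 7.688×10⁻⁴ = 1.899×10⁻⁴ mol.
Product: Φ × n_abs = 0.131 × 1.899×10⁻⁴ = 2.488×10⁻⁵ mol.
As a count: 2.488×10⁻⁵ × 6.022×10²³ = 1.5×10¹⁹.

1.5×10¹⁹ molecules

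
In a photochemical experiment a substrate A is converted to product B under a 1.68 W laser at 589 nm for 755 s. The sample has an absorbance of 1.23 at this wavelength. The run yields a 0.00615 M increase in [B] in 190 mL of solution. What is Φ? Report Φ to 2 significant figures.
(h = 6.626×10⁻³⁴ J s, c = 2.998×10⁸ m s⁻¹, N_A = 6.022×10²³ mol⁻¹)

Φ = 0.20

Product: (0.00615 M)(0.19 L) = 0.001169 mol.
Photon energy at 589 nm: hc/λ = (6.626×10⁻³⁴)(2.998×10⁸)/(589×10⁻⁹) = 3.373×10⁻¹⁹ J.
Energy delivered: (1.68 W)(755 s) = 1268 J.
Photons incident: 1268 / 3.373×10⁻¹⁹ = 3.759×10²¹, i.e. 3.759×10²¹/6.022×10²³ = 0.006242 mol.
Fraction absorbed: 1 − 10^(−1.23) = 0.9411.
Photons absorbed: 0.9411 × 0.006242 = 0.005874 mol.
Φ = 0.001169 mol / 0.005874 mol photons = 0.20.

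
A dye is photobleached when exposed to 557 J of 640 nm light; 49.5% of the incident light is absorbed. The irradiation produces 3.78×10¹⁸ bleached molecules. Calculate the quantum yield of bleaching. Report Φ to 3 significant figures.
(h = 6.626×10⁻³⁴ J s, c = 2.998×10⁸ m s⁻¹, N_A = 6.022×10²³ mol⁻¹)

Φ = 0.00426

Product: 3.78×10¹⁸ / 6.022×10²³ = 6.277×10⁻⁶ mol.
Photon energy at 640 nm: hc/λ = (6.626×10⁻³⁴)(2.998×10⁸)/(640×10⁻⁹) = 3.104×10⁻¹⁹ J.
Photons incident: 557 / 3.104×10⁻¹⁹ = 1.794×10²¹, i.e. 1.794×10²¹/6.022×10²³ = 0.002979 mol.
Photons absorbed: 0.495 × 0.002979 = 0.001475 mol.
Φ = 6.277×10⁻⁶ mol / 0.001475 mol photons = 0.00426.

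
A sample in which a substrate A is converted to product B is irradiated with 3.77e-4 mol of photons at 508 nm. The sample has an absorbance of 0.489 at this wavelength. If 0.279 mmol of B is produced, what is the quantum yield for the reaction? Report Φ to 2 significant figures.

Product: 0.279 mmol = 2.79e-4 mol.
Fraction absorbed: 1 − 10^(−0.489) = 0.6757.
Photons absorbed: 0.6757 × 3.77e-4 = 2.547e-4 mol.
Φ = 2.79e-4 mol / 2.547e-4 mol photons = 1.1.

Φ = 1.1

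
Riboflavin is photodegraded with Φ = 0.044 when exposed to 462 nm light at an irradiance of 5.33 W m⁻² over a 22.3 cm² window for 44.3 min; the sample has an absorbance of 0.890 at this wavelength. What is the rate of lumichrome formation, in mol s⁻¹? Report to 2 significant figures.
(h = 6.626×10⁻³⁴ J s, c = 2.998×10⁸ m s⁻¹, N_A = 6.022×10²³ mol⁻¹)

1.8×10⁻⁹ mol s⁻¹

Photon energy at 462 nm: hc/λ = (6.626×10⁻³⁴)(2.998×10⁸)/(462×10⁻⁹) = 4.300×10⁻¹⁹ J.
Energy delivered: (5.33 W m⁻²)(22.3×10⁻⁴ m²)(2658 s) = 31.59 J.
Photons incident: 31.59 / 4.300×10⁻¹⁹ = 7.347×10¹⁹, i.e. 7.347×10¹⁹/6.022×10²³ = 1.220×10⁻⁴ mol.
Fraction absorbed: 1 − 10^(−0.890) = 0.8712.
Photons absorbed: 0.8712 × 1.220×10⁻⁴ = 1.063×10⁻⁴ mol.
Product formed: 0.044 × 1.063×10⁻⁴ = 4.677×10⁻⁶ mol.
Rate: 4.677×10⁻⁶ / 2658 s = 1.8×10⁻⁹ mol s⁻¹.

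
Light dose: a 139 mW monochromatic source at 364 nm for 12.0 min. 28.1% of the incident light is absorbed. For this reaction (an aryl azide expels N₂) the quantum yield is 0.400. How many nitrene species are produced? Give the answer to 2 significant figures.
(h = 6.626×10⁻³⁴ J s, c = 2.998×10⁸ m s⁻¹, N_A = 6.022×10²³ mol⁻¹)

2.1×10¹⁹ species

Photon energy at 364 nm: hc/λ = (6.626×10⁻³⁴)(2.998×10⁸)/(364×10⁻⁹) = 5.457×10⁻¹⁹ J.
Energy delivered: (139 mW)(720 s) = 100.1 J.
Photons incident: 100.1 / 5.457×10⁻¹⁹ = 1.834×10²⁰, i.e. 1.834×10²⁰/6.022×10²³ = 3.045×10⁻⁴ mol.
Photons absorbed: 0.281 × 3.045×10⁻⁴ = 8.556×10⁻⁵ mol.
Product: Φ × n_abs = 0.400 × 8.556×10⁻⁵ = 3.422×10⁻⁵ mol.
As a count: 3.422×10⁻⁵ × 6.022×10²³ = 2.1×10¹⁹.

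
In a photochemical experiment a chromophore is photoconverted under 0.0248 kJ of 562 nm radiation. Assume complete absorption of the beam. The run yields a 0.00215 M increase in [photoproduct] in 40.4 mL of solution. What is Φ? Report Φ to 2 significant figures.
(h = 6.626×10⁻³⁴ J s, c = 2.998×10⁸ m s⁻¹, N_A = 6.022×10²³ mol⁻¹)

Product: (0.00215 M)(0.0404 L) = 8.686×10⁻⁵ mol.
Photon energy at 562 nm: hc/λ = (6.626×10⁻³⁴)(2.998×10⁸)/(562×10⁻⁹) = 3.535×10⁻¹⁹ J.
Incident energy: 0.0248 kJ = 24.8 J.
Photons incident: 24.8 / 3.535×10⁻¹⁹ = 7.016×10¹⁹, i.e. 7.016×10¹⁹/6.022×10²³ = 1.165×10⁻⁴ mol.
Φ = 8.686×10⁻⁵ mol / 1.165×10⁻⁴ mol photons = 0.75.

Φ = 0.75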